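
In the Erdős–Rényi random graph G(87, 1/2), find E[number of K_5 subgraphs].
E[# K_5] = C(87, 5) · (1/2)^C(5, 2) = 36949857 / 2^10 ≈ 36083.844727

For each 5-subset S of vertices (there are C(87, 5) = 36949857 such S), let X_S = 1 if S induces a K_5 (all C(5, 2) = 10 edges present). Then P(X_S = 1) = (1/2)^10 = 1/1024. By linearity of expectation, E[# K_5] = C(87, 5) · (1/2)^10 = 36949857 / 1024 ≈ 36083.844727.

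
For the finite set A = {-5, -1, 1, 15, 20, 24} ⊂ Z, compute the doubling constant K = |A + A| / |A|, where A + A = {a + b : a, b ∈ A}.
K = |A + A| / |A| = 20/6 = 10/3

Enumerate A + A = {a + b : a, b ∈ A}. With |A| = 6, there are |A|^2 = 36 ordered sum pairs; collecting distinct values, A + A = {-10, -6, -4, -2, 0, 2, 10, 14, 15, 16, 19, 21, 23, 25, 30, 35, 39, 40, 44, 48}, so |A + A| = 20. Thus K = 20/6 = 10/3. For comparison, the minimum possible |A + A| over all 6-element sets is 2·6 − 1 = 11 (so min K = 11/6), attained only by arithmetic progressions.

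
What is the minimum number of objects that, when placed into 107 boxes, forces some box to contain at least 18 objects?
n = (18 − 1)·107 + 1 = 1820

By the generalised pigeonhole principle, to guarantee some box contains ≥ r objects we need more than (r − 1) · k objects total. Threshold: n = (r − 1) · k + 1. With r = 18 and k = 107: n = 17 · 107 + 1 = 1819 + 1 = 1820. For n = 1819 = 17 · 107, we can put exactly 17 objects in every box, avoiding 18 in any single one — so 1820 is tight.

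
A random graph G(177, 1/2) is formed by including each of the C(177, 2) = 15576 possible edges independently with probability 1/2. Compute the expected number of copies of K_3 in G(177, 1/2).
E[# K_3] = C(177, 3) · (1/2)^C(3, 2) = 908600 / 2^3 = 113575

For each 3-subset S of vertices (there are C(177, 3) = 908600 such S), let X_S = 1 if S induces a K_3 (all C(3, 2) = 3 edges present). Then P(X_S = 1) = (1/2)^3 = 1/8. By linearity of expectation, E[# K_3] = C(177, 3) · (1/2)^3 = 908600 / 8 = 113575.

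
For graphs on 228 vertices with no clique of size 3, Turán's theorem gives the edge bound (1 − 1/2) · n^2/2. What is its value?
Turán density bound = (1/2) · 228^2/2 = 12996

Turán's theorem: ex(n, K_{r+1}) is achieved by the complete r-partite Turán graph T(n, r) with parts as balanced as possible, and is at most (1 − 1/r) · n^2/2. For r = 2, n = 228: the density bound is (1/2) · 51984/2 = 12996. Since 2 ∣ 228, the Turán graph T(228, 2) has parts of equal size 114, and its edge count e(T(228, 2)) = 12996 attains the density bound exactly.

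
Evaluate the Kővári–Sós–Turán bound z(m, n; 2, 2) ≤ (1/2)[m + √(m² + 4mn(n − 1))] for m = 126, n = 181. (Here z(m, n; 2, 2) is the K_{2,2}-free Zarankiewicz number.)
z(126, 181; 2, 2) ≤ (1/2)[126 + √(126² + 4·126·181·180)] = (1/2)[126 + √16436196] = 2090.0789

Kővári–Sós–Turán: let r_1, ..., r_126 be the row sums and z = Σ r_i the total number of 1s. Each pair of columns can share at most one row with both entries 1 (else a 2×2 all-ones block appears), so Σ_i C(r_i, 2) ≤ C(181, 2) = 16290. By convexity Σ_i C(r_i, 2) ≥ 126·C(z/126, 2) = z(z − 126)/(2·126), giving z² − 126z − 126·181·180 ≤ 0 and hence z ≤ (1/2)[126 + √(15876 + 4·4105080)] = (1/2)[126 + √16436196] ≈ (1/2)(126 + 4054.1579) = 2090.0789.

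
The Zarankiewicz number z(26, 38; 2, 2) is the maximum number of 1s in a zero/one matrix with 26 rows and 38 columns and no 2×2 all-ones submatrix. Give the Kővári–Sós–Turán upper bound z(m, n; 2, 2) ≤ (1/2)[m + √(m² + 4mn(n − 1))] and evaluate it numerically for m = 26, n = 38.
z(26, 38; 2, 2) ≤ (1/2)[26 + √(26² + 4·26·38·37)] = (1/2)[26 + √146900] = 204.6377

Kővári–Sós–Turán: let r_1, ..., r_26 be the row sums and z = Σ r_i the total number of 1s. Each pair of columns can share at most one row with both entries 1 (else a 2×2 all-ones block appears), so Σ_i C(r_i, 2) ≤ C(38, 2) = 703. By convexity Σ_i C(r_i, 2) ≥ 26·C(z/26, 2) = z(z − 26)/(2·26), giving z² − 26z − 26·38·37 ≤ 0 and hence z ≤ (1/2)[26 + √(676 + 4·36556)] = (1/2)[26 + √146900] ≈ (1/2)(26 + 383.2754) = 204.6377.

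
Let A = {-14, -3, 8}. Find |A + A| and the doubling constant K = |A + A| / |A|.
K = |A + A| / |A| = 5/3

Enumerate A + A = {a + b : a, b ∈ A}. With |A| = 3, there are |A|^2 = 9 ordered sum pairs; collecting distinct values, A + A = {-28, -17, -6, 5, 16}, so |A + A| = 5. Thus K = 5/3. Here |A + A| = 2|A| − 1 = 5, the minimum possible — so K = 5/3 is minimal, which holds iff A is an arithmetic progression.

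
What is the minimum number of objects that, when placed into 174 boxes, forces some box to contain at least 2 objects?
n = (2 − 1)·174 + 1 = 175

By the generalised pigeonhole principle, to guarantee some box contains ≥ r objects we need more than (r − 1) · k objects total. Threshold: n = (r − 1) · k + 1. With r = 2 and k = 174: n = 1 · 174 + 1 = 174 + 1 = 175. For n = 174 = 1 · 174, we can put exactly 1 objects in every box, avoiding 2 in any single one — so 175 is tight.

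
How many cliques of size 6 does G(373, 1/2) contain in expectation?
E[# K_6] = C(373, 6) · (1/2)^C(6, 2) = 3592271012232 / 2^15 = 449033876529/4096 ≈ 109627411.261963

For each 6-subset S of vertices (there are C(373, 6) = 3592271012232 such S), let X_S = 1 if S induces a K_6 (all C(6, 2) = 15 edges present). Then P(X_S = 1) = (1/2)^15 = 1/32768. By linearity of expectation, E[# K_6] = C(373, 6) · (1/2)^15 = 3592271012232 / 32768 = 449033876529/4096 ≈ 109627411.261963.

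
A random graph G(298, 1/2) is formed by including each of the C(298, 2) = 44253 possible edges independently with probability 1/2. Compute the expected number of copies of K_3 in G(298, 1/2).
E[# K_3] = C(298, 3) · (1/2)^C(3, 2) = 4366296 / 2^3 = 545787

For each 3-subset S of vertices (there are C(298, 3) = 4366296 such S), let X_S = 1 if S induces a K_3 (all C(3, 2) = 3 edges present). Then P(X_S = 1) = (1/2)^3 = 1/8. By linearity of expectation, E[# K_3] = C(298, 3) · (1/2)^3 = 4366296 / 8 = 545787.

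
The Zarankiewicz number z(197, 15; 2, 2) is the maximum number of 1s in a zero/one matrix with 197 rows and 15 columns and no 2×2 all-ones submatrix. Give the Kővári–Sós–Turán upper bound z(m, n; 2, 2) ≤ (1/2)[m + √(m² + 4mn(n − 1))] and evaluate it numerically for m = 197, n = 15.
z(197, 15; 2, 2) ≤ (1/2)[197 + √(197² + 4·197·15·14)] = (1/2)[197 + √204289] = 324.4917

Kővári–Sós–Turán: let r_1, ..., r_197 be the row sums and z = Σ r_i the total number of 1s. Each pair of columns can share at most one row with both entries 1 (else a 2×2 all-ones block appears), so Σ_i C(r_i, 2) ≤ C(15, 2) = 105. By convexity Σ_i C(r_i, 2) ≥ 197·C(z/197, 2) = z(z − 197)/(2·197), giving z² − 197z − 197·15·14 ≤ 0 and hence z ≤ (1/2)[197 + √(38809 + 4·41370)] = (1/2)[197 + √204289] ≈ (1/2)(197 + 451.9834) = 324.4917.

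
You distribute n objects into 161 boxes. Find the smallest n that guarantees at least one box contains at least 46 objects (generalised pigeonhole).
n = (46 − 1)·161 + 1 = 7246

By the generalised pigeonhole principle, to guarantee some box contains ≥ r objects we need more than (r − 1) · k objects total. Threshold: n = (r − 1) · k + 1. With r = 46 and k = 161: n = 45 · 161 + 1 = 7245 + 1 = 7246. For n = 7245 = 45 · 161, we can put exactly 45 objects in every box, avoiding 46 in any single one — so 7246 is tight.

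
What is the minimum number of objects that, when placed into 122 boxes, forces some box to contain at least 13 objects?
n = (13 − 1)·122 + 1 = 1465

By the generalised pigeonhole principle, to guarantee some box contains ≥ r objects we need more than (r − 1) · k objects total. Threshold: n = (r − 1) · k + 1. With r = 13 and k = 122: n = 12 · 122 + 1 = 1464 + 1 = 1465. For n = 1464 = 12 · 122, we can put exactly 12 objects in every box, avoiding 13 in any single one — so 1465 is tight.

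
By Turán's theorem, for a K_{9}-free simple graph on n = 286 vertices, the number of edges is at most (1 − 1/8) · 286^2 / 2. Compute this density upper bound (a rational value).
Turán density bound = (7/8) · 286^2/2 = 143143/4 ≈ 35785.75

Turán's theorem: ex(n, K_{r+1}) is achieved by the complete r-partite Turán graph T(n, r) with parts as balanced as possible, and is at most (1 − 1/r) · n^2/2. For r = 8, n = 286: the density bound is (7/8) · 81796/2 = 143143/4 ≈ 35785.75. The integer-valued extremum is e(T(286, 8)) = 35785, which is strictly less than the density bound 143143/4 since 8 ∤ 286 (the parts of T(286, 8) cannot all be equal).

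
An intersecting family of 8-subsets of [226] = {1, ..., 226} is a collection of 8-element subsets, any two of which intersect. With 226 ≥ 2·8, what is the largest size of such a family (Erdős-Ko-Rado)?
max |F| = C(225, 7) = 5271289966800

Erdős-Ko-Rado (1961): when n ≥ 2k, max |F| = C(n−1, k−1). The bound is attained by the star {A : i ∈ A} for any fixed i ∈ [n]. Here C(226−1, 8−1) = C(225, 7) = 5271289966800.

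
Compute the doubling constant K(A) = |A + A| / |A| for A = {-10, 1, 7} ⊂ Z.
K = |A + A| / |A| = 6/3 = 2

Enumerate A + A = {a + b : a, b ∈ A}. With |A| = 3, there are |A|^2 = 9 ordered sum pairs; collecting distinct values, A + A = {-20, -9, -3, 2, 8, 14}, so |A + A| = 6. Thus K = 6/3 = 2. For comparison, the minimum possible |A + A| over all 3-element sets is 2·3 − 1 = 5 (so min K = 5/3), attained only by arithmetic progressions.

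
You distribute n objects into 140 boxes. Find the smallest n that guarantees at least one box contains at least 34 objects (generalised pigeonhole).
n = (34 − 1)·140 + 1 = 4621

By the generalised pigeonhole principle, to guarantee some box contains ≥ r objects we need more than (r − 1) · k objects total. Threshold: n = (r − 1) · k + 1. With r = 34 and k = 140: n = 33 · 140 + 1 = 4620 + 1 = 4621. For n = 4620 = 33 · 140, we can put exactly 33 objects in every box, avoiding 34 in any single one — so 4621 is tight.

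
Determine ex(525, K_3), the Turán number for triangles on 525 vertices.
ex(525, K_3) = ⌊525^2/4⌋ = 68906

Mantel (1907): a triangle-free graph on n vertices has at most ⌊n^2/4⌋ edges, with equality for the complete bipartite graph K_{⌊n/2⌋, ⌈n/2⌉}. For n = 525: ⌊525^2/4⌋ = ⌊275625/4⌋ = 68906. The extremal graph is K_{262, 263}, which has 262·263 = 68906 edges.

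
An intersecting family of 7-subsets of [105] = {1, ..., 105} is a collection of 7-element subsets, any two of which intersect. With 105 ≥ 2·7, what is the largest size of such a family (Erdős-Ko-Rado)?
max |F| = C(104, 6) = 1517381580

The Erdős-Ko-Rado theorem states: for n ≥ 2k, an intersecting family of k-subsets of an n-element set has size at most C(n − 1, k − 1), with equality for 'star' families {A ⊆ [n] : |A| = k, i ∈ A} (fix an element i). For n = 105, k = 7: C(104, 6) = 1517381580.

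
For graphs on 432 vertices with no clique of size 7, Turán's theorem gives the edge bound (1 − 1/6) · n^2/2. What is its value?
Turán density bound = (5/6) · 432^2/2 = 77760

Turán's theorem: ex(n, K_{r+1}) is achieved by the complete r-partite Turán graph T(n, r) with parts as balanced as possible, and is at most (1 − 1/r) · n^2/2. For r = 6, n = 432: the density bound is (5/6) · 186624/2 = 77760. Since 6 ∣ 432, the Turán graph T(432, 6) has parts of equal size 72, and its edge count e(T(432, 6)) = 77760 attains the density bound exactly.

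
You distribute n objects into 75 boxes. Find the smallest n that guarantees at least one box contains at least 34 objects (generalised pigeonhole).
n = (34 − 1)·75 + 1 = 2476

By the generalised pigeonhole principle, to guarantee some box contains ≥ r objects we need more than (r − 1) · k objects total. Threshold: n = (r − 1) · k + 1. With r = 34 and k = 75: n = 33 · 75 + 1 = 2475 + 1 = 2476. For n = 2475 = 33 · 75, we can put exactly 33 objects in every box, avoiding 34 in any single one — so 2476 is tight.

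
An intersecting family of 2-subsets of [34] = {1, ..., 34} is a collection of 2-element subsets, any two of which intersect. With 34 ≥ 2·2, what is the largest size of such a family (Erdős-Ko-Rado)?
max |F| = C(33, 1) = 33

Erdős-Ko-Rado (1961): when n ≥ 2k, max |F| = C(n−1, k−1). The bound is attained by the star {A : i ∈ A} for any fixed i ∈ [n]. Here C(34−1, 2−1) = C(33, 1) = 33.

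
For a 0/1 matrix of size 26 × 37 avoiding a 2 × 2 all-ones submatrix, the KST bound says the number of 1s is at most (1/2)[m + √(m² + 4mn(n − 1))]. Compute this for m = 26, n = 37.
z(26, 37; 2, 2) ≤ (1/2)[26 + √(26² + 4·26·37·36)] = (1/2)[26 + √139204] = 199.5503

Kővári–Sós–Turán: let r_1, ..., r_26 be the row sums and z = Σ r_i the total number of 1s. Each pair of columns can share at most one row with both entries 1 (else a 2×2 all-ones block appears), so Σ_i C(r_i, 2) ≤ C(37, 2) = 666. By convexity Σ_i C(r_i, 2) ≥ 26·C(z/26, 2) = z(z − 26)/(2·26), giving z² − 26z − 26·37·36 ≤ 0 and hence z ≤ (1/2)[26 + √(676 + 4·34632)] = (1/2)[26 + √139204] ≈ (1/2)(26 + 373.1005) = 199.5503.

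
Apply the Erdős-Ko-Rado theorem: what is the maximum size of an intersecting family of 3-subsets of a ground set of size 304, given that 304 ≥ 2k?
max |F| = C(303, 2) = 45753

Erdős-Ko-Rado (1961): when n ≥ 2k, max |F| = C(n−1, k−1). The bound is attained by the star {A : i ∈ A} for any fixed i ∈ [n]. Here C(304−1, 3−1) = C(303, 2) = 45753.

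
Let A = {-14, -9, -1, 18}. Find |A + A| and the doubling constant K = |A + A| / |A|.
K = |A + A| / |A| = 10/4 = 5/2

Enumerate A + A = {a + b : a, b ∈ A}. With |A| = 4, there are |A|^2 = 16 ordered sum pairs; collecting distinct values, A + A = {-28, -23, -18, -15, -10, -2, 4, 9, 17, 36}, so |A + A| = 10. Thus K = 10/4 = 5/2. For comparison, the minimum possible |A + A| over all 4-element sets is 2·4 − 1 = 7 (so min K = 7/4), attained only by arithmetic progressions.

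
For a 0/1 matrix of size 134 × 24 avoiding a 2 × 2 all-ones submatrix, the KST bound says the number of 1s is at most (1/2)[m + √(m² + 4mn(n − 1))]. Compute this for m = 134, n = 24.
z(134, 24; 2, 2) ≤ (1/2)[134 + √(134² + 4·134·24·23)] = (1/2)[134 + √313828] = 347.1018

Kővári–Sós–Turán: let r_1, ..., r_134 be the row sums and z = Σ r_i the total number of 1s. Each pair of columns can share at most one row with both entries 1 (else a 2×2 all-ones block appears), so Σ_i C(r_i, 2) ≤ C(24, 2) = 276. By convexity Σ_i C(r_i, 2) ≥ 134·C(z/134, 2) = z(z − 134)/(2·134), giving z² − 134z − 134·24·23 ≤ 0 and hence z ≤ (1/2)[134 + √(17956 + 4·73968)] = (1/2)[134 + √313828] ≈ (1/2)(134 + 560.2035) = 347.1018.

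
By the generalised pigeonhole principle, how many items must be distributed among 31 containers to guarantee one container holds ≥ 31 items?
n = (31 − 1)·31 + 1 = 931

By the generalised pigeonhole principle, to guarantee some box contains ≥ r objects we need more than (r − 1) · k objects total. Threshold: n = (r − 1) · k + 1. With r = 31 and k = 31: n = 30 · 31 + 1 = 930 + 1 = 931. For n = 930 = 30 · 31, we can put exactly 30 objects in every box, avoiding 31 in any single one — so 931 is tight.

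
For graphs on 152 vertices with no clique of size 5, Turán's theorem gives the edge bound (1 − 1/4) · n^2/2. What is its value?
Turán density bound = (3/4) · 152^2/2 = 8664

Turán's theorem: ex(n, K_{r+1}) is achieved by the complete r-partite Turán graph T(n, r) with parts as balanced as possible, and is at most (1 − 1/r) · n^2/2. For r = 4, n = 152: the density bound is (3/4) · 23104/2 = 8664. Since 4 ∣ 152, the Turán graph T(152, 4) has parts of equal size 38, and its edge count e(T(152, 4)) = 8664 attains the density bound exactly.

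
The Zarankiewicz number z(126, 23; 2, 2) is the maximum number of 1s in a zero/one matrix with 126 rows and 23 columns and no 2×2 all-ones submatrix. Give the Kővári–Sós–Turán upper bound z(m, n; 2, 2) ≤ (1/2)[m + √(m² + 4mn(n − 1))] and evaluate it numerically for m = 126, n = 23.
z(126, 23; 2, 2) ≤ (1/2)[126 + √(126² + 4·126·23·22)] = (1/2)[126 + √270900] = 323.2403

Kővári–Sós–Turán: let r_1, ..., r_126 be the row sums and z = Σ r_i the total number of 1s. Each pair of columns can share at most one row with both entries 1 (else a 2×2 all-ones block appears), so Σ_i C(r_i, 2) ≤ C(23, 2) = 253. By convexity Σ_i C(r_i, 2) ≥ 126·C(z/126, 2) = z(z − 126)/(2·126), giving z² − 126z − 126·23·22 ≤ 0 and hence z ≤ (1/2)[126 + √(15876 + 4·63756)] = (1/2)[126 + √270900] ≈ (1/2)(126 + 520.4805) = 323.2403.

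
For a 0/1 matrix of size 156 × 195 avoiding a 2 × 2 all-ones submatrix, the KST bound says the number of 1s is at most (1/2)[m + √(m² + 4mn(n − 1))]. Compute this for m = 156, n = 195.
z(156, 195; 2, 2) ≤ (1/2)[156 + √(156² + 4·156·195·194)] = (1/2)[156 + √23630256] = 2508.5481

Kővári–Sós–Turán: let r_1, ..., r_156 be the row sums and z = Σ r_i the total number of 1s. Each pair of columns can share at most one row with both entries 1 (else a 2×2 all-ones block appears), so Σ_i C(r_i, 2) ≤ C(195, 2) = 18915. By convexity Σ_i C(r_i, 2) ≥ 156·C(z/156, 2) = z(z − 156)/(2·156), giving z² − 156z − 156·195·194 ≤ 0 and hence z ≤ (1/2)[156 + √(24336 + 4·5901480)] = (1/2)[156 + √23630256] ≈ (1/2)(156 + 4861.0962) = 2508.5481.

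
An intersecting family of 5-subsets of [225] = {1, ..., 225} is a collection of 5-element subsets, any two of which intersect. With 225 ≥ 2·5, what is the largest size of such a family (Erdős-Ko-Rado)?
max |F| = C(224, 4) = 102114376

The Erdős-Ko-Rado theorem states: for n ≥ 2k, an intersecting family of k-subsets of an n-element set has size at most C(n − 1, k − 1), with equality for 'star' families {A ⊆ [n] : |A| = k, i ∈ A} (fix an element i). For n = 225, k = 5: C(224, 4) = 102114376.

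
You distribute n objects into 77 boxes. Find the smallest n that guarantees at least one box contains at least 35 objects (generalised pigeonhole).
n = (35 − 1)·77 + 1 = 2619

By the generalised pigeonhole principle, to guarantee some box contains ≥ r objects we need more than (r − 1) · k objects total. Threshold: n = (r − 1) · k + 1. With r = 35 and k = 77: n = 34 · 77 + 1 = 2618 + 1 = 2619. For n = 2618 = 34 · 77, we can put exactly 34 objects in every box, avoiding 35 in any single one — so 2619 is tight.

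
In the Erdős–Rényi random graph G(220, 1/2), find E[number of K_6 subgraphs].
E[# K_6] = C(220, 6) · (1/2)^C(6, 2) = 147008598660 / 2^15 = 36752149665/8192 ≈ 4486346.394653

For each 6-subset S of vertices (there are C(220, 6) = 147008598660 such S), let X_S = 1 if S induces a K_6 (all C(6, 2) = 15 edges present). Then P(X_S = 1) = (1/2)^15 = 1/32768. By linearity of expectation, E[# K_6] = C(220, 6) · (1/2)^15 = 147008598660 / 32768 = 36752149665/8192 ≈ 4486346.394653.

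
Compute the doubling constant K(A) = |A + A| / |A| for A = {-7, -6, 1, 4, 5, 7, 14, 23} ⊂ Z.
K = |A + A| / |A| = 32/8 = 4

Enumerate A + A = {a + b : a, b ∈ A}. With |A| = 8, there are |A|^2 = 64 ordered sum pairs; collecting distinct values, A + A = {-14, -13, -12, -6, -5, -3, -2, -1, 0, 1, 2, 5, 6, 7, 8, 9, 10, 11, 12, 14, 15, 16, 17, 18, 19, 21, 24, 27, 28, 30, 37, 46}, so |A + A| = 32. Thus K = 32/8 = 4. For comparison, the minimum possible |A + A| over all 8-element sets is 2·8 − 1 = 15 (so min K = 15/8), attained only by arithmetic progressions.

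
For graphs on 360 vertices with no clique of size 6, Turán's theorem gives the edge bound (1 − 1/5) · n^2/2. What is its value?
Turán density bound = (4/5) · 360^2/2 = 51840

Turán's theorem: ex(n, K_{r+1}) is achieved by the complete r-partite Turán graph T(n, r) with parts as balanced as possible, and is at most (1 − 1/r) · n^2/2. For r = 5, n = 360: the density bound is (4/5) · 129600/2 = 51840. Since 5 ∣ 360, the Turán graph T(360, 5) has parts of equal size 72, and its edge count e(T(360, 5)) = 51840 attains the density bound exactly.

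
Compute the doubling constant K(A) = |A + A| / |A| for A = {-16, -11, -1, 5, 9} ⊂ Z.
K = |A + A| / |A| = 14/5

Enumerate A + A = {a + b : a, b ∈ A}. With |A| = 5, there are |A|^2 = 25 ordered sum pairs; collecting distinct values, A + A = {-32, -27, -22, -17, -12, -11, -7, -6, -2, 4, 8, 10, 14, 18}, so |A + A| = 14. Thus K = 14/5. For comparison, the minimum possible |A + A| over all 5-element sets is 2·5 − 1 = 9 (so min K = 9/5), attained only by arithmetic progressions.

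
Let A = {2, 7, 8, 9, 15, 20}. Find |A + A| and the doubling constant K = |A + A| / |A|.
K = |A + A| / |A| = 18/6 = 3

Enumerate A + A = {a + b : a, b ∈ A}. With |A| = 6, there are |A|^2 = 36 ordered sum pairs; collecting distinct values, A + A = {4, 9, 10, 11, 14, 15, 16, 17, 18, 22, 23, 24, 27, 28, 29, 30, 35, 40}, so |A + A| = 18. Thus K = 18/6 = 3. For comparison, the minimum possible |A + A| over all 6-element sets is 2·6 − 1 = 11 (so min K = 11/6), attained only by arithmetic progressions.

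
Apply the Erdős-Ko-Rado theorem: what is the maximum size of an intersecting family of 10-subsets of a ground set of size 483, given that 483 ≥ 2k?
max |F| = C(482, 9) = 3589475655380880200

The Erdős-Ko-Rado theorem states: for n ≥ 2k, an intersecting family of k-subsets of an n-element set has size at most C(n − 1, k − 1), with equality for 'star' families {A ⊆ [n] : |A| = k, i ∈ A} (fix an element i). For n = 483, k = 10: C(482, 9) = 3589475655380880200.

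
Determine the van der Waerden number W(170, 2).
W(170, 2) = 170 + 1 = 171

A 2-term AP is any pair of integers, so a monochromatic 2-AP exists iff some colour is used at least twice. With 170 colours, the colouring i ↦ i on {1, ..., 170} uses each colour once, avoiding any monochromatic pair, so W(170, 2) > 170. For {1, ..., 171}, pigeonhole forces two integers of the same colour, which form a monochromatic 2-AP. Hence W(170, 2) = 171.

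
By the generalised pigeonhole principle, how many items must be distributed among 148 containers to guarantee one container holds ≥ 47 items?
n = (47 − 1)·148 + 1 = 6809

By the generalised pigeonhole principle, to guarantee some box contains ≥ r objects we need more than (r − 1) · k objects total. Threshold: n = (r − 1) · k + 1. With r = 47 and k = 148: n = 46 · 148 + 1 = 6808 + 1 = 6809. For n = 6808 = 46 · 148, we can put exactly 46 objects in every box, avoiding 47 in any single one — so 6809 is tight.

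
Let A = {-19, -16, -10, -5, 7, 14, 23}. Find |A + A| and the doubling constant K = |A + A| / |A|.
K = |A + A| / |A| = 27/7

Enumerate A + A = {a + b : a, b ∈ A}. With |A| = 7, there are |A|^2 = 49 ordered sum pairs; collecting distinct values, A + A = {-38, -35, -32, -29, -26, -24, -21, -20, -15, -12, -10, -9, -5, -3, -2, 2, 4, 7, 9, 13, 14, 18, 21, 28, 30, 37, 46}, so |A + A| = 27. Thus K = 27/7. For comparison, the minimum possible |A + A| over all 7-element sets is 2·7 − 1 = 13 (so min K = 13/7), attained only by arithmetic progressions.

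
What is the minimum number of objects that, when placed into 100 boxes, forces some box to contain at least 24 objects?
n = (24 − 1)·100 + 1 = 2301

By the generalised pigeonhole principle, to guarantee some box contains ≥ r objects we need more than (r − 1) · k objects total. Threshold: n = (r − 1) · k + 1. With r = 24 and k = 100: n = 23 · 100 + 1 = 2300 + 1 = 2301. For n = 2300 = 23 · 100, we can put exactly 23 objects in every box, avoiding 24 in any single one — so 2301 is tight.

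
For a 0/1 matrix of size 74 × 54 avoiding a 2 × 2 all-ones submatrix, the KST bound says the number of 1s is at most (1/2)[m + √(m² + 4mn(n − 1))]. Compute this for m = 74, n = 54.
z(74, 54; 2, 2) ≤ (1/2)[74 + √(74² + 4·74·54·53)] = (1/2)[74 + √852628] = 498.6893

Kővári–Sós–Turán: let r_1, ..., r_74 be the row sums and z = Σ r_i the total number of 1s. Each pair of columns can share at most one row with both entries 1 (else a 2×2 all-ones block appears), so Σ_i C(r_i, 2) ≤ C(54, 2) = 1431. By convexity Σ_i C(r_i, 2) ≥ 74·C(z/74, 2) = z(z − 74)/(2·74), giving z² − 74z − 74·54·53 ≤ 0 and hence z ≤ (1/2)[74 + √(5476 + 4·211788)] = (1/2)[74 + √852628] ≈ (1/2)(74 + 923.3786) = 498.6893.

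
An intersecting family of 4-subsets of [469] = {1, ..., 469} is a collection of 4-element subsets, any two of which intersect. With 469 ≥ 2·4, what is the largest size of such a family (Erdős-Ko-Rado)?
max |F| = C(468, 3) = 16974516

Erdős-Ko-Rado (1961): when n ≥ 2k, max |F| = C(n−1, k−1). The bound is attained by the star {A : i ∈ A} for any fixed i ∈ [n]. Here C(469−1, 4−1) = C(468, 3) = 16974516.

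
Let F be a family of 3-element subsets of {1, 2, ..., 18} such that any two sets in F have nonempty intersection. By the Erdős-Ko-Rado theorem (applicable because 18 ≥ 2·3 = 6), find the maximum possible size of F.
max |F| = C(17, 2) = 136

The Erdős-Ko-Rado theorem states: for n ≥ 2k, an intersecting family of k-subsets of an n-element set has size at most C(n − 1, k − 1), with equality for 'star' families {A ⊆ [n] : |A| = k, i ∈ A} (fix an element i). For n = 18, k = 3: C(17, 2) = 136.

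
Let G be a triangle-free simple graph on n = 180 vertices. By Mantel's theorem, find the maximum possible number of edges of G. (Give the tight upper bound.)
ex(180, K_3) = ⌊180^2/4⌋ = 8100

Mantel (1907): a triangle-free graph on n vertices has at most ⌊n^2/4⌋ edges, with equality for the complete bipartite graph K_{⌊n/2⌋, ⌈n/2⌉}. For n = 180: ⌊180^2/4⌋ = ⌊32400/4⌋ = 8100. The extremal graph is K_{90, 90}, which has 90·90 = 8100 edges.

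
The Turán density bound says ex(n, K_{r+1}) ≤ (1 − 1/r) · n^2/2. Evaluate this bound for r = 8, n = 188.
Turán density bound = (7/8) · 188^2/2 = 15463

Turán's theorem: ex(n, K_{r+1}) is achieved by the complete r-partite Turán graph T(n, r) with parts as balanced as possible, and is at most (1 − 1/r) · n^2/2. For r = 8, n = 188: the density bound is (7/8) · 35344/2 = 15463. The integer-valued extremum is e(T(188, 8)) = 15462, which is strictly less than the density bound 15463 since 8 ∤ 188 (the parts of T(188, 8) cannot all be equal).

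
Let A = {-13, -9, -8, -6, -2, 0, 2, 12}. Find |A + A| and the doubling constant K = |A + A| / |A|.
K = |A + A| / |A| = 29/8

Enumerate A + A = {a + b : a, b ∈ A}. With |A| = 8, there are |A|^2 = 64 ordered sum pairs; collecting distinct values, A + A = {-26, -22, -21, -19, -18, -17, -16, -15, -14, -13, -12, -11, -10, -9, -8, -7, -6, -4, -2, -1, 0, 2, 3, 4, 6, 10, 12, 14, 24}, so |A + A| = 29. Thus K = 29/8. For comparison, the minimum possible |A + A| over all 8-element sets is 2·8 − 1 = 15 (so min K = 15/8), attained only by arithmetic progressions.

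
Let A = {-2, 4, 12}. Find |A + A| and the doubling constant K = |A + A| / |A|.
K = |A + A| / |A| = 6/3 = 2

Enumerate A + A = {a + b : a, b ∈ A}. With |A| = 3, there are |A|^2 = 9 ordered sum pairs; collecting distinct values, A + A = {-4, 2, 8, 10, 16, 24}, so |A + A| = 6. Thus K = 6/3 = 2. For comparison, the minimum possible |A + A| over all 3-element sets is 2·3 − 1 = 5 (so min K = 5/3), attained only by arithmetic progressions.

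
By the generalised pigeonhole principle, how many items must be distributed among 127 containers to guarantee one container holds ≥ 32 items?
n = (32 − 1)·127 + 1 = 3938

By the generalised pigeonhole principle, to guarantee some box contains ≥ r objects we need more than (r − 1) · k objects total. Threshold: n = (r − 1) · k + 1. With r = 32 and k = 127: n = 31 · 127 + 1 = 3937 + 1 = 3938. For n = 3937 = 31 · 127, we can put exactly 31 objects in every box, avoiding 32 in any single one — so 3938 is tight.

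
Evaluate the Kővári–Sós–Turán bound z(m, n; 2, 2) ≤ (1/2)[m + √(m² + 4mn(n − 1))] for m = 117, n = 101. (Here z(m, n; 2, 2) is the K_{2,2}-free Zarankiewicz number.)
z(117, 101; 2, 2) ≤ (1/2)[117 + √(117² + 4·117·101·100)] = (1/2)[117 + √4740489] = 1147.1332

Kővári–Sós–Turán: let r_1, ..., r_117 be the row sums and z = Σ r_i the total number of 1s. Each pair of columns can share at most one row with both entries 1 (else a 2×2 all-ones block appears), so Σ_i C(r_i, 2) ≤ C(101, 2) = 5050. By convexity Σ_i C(r_i, 2) ≥ 117·C(z/117, 2) = z(z − 117)/(2·117), giving z² − 117z − 117·101·100 ≤ 0 and hence z ≤ (1/2)[117 + √(13689 + 4·1181700)] = (1/2)[117 + √4740489] ≈ (1/2)(117 + 2177.2664) = 1147.1332.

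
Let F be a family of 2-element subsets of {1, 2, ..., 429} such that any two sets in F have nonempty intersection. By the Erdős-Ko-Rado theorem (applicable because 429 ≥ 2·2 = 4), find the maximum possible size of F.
max |F| = C(428, 1) = 428

The Erdős-Ko-Rado theorem states: for n ≥ 2k, an intersecting family of k-subsets of an n-element set has size at most C(n − 1, k − 1), with equality for 'star' families {A ⊆ [n] : |A| = k, i ∈ A} (fix an element i). For n = 429, k = 2: C(428, 1) = 428.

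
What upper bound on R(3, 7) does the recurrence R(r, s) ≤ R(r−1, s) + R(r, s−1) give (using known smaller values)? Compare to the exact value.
R(3, 7) ≤ R(2, 7) + R(3, 6) = 7 + 18 = 25; exact value R(3, 7) = 23.

The Erdős–Szekeres recurrence R(r, s) ≤ R(r−1, s) + R(r, s−1) applied to (r, s) = (3, 7) gives
  R(3, 7) ≤ R(2, 7) + R(3, 6) = 7 + 18 = 25.
(Recall R(2, k) = k and R is symmetric.) The recurrence is not tight here (it gives 25, but the exact value is R(3, 7) = 23); the tight upper bound requires a sharper argument than the simple recurrence, combined with a lower-bound construction on K_{22}.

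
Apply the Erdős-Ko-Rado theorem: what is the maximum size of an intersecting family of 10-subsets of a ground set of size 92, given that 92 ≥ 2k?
max |F| = C(91, 9) = 783768050065

Erdős-Ko-Rado (1961): when n ≥ 2k, max |F| = C(n−1, k−1). The bound is attained by the star {A : i ∈ A} for any fixed i ∈ [n]. Here C(92−1, 10−1) = C(91, 9) = 783768050065.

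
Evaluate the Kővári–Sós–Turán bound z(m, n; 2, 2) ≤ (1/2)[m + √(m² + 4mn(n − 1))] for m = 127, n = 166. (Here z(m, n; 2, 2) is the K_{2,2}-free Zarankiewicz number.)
z(127, 166; 2, 2) ≤ (1/2)[127 + √(127² + 4·127·166·165)] = (1/2)[127 + √13930249] = 1929.6624

Kővári–Sós–Turán: let r_1, ..., r_127 be the row sums and z = Σ r_i the total number of 1s. Each pair of columns can share at most one row with both entries 1 (else a 2×2 all-ones block appears), so Σ_i C(r_i, 2) ≤ C(166, 2) = 13695. By convexity Σ_i C(r_i, 2) ≥ 127·C(z/127, 2) = z(z − 127)/(2·127), giving z² − 127z − 127·166·165 ≤ 0 and hence z ≤ (1/2)[127 + √(16129 + 4·3478530)] = (1/2)[127 + √13930249] ≈ (1/2)(127 + 3732.3249) = 1929.6624.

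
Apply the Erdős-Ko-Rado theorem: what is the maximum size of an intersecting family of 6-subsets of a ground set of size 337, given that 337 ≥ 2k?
max |F| = C(336, 5) = 34636310352

The Erdős-Ko-Rado theorem states: for n ≥ 2k, an intersecting family of k-subsets of an n-element set has size at most C(n − 1, k − 1), with equality for 'star' families {A ⊆ [n] : |A| = k, i ∈ A} (fix an element i). For n = 337, k = 6: C(336, 5) = 34636310352.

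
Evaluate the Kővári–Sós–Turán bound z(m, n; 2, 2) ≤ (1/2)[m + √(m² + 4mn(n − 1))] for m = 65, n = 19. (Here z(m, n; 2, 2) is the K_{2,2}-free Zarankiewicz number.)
z(65, 19; 2, 2) ≤ (1/2)[65 + √(65² + 4·65·19·18)] = (1/2)[65 + √93145] = 185.0983

Kővári–Sós–Turán: let r_1, ..., r_65 be the row sums and z = Σ r_i the total number of 1s. Each pair of columns can share at most one row with both entries 1 (else a 2×2 all-ones block appears), so Σ_i C(r_i, 2) ≤ C(19, 2) = 171. By convexity Σ_i C(r_i, 2) ≥ 65·C(z/65, 2) = z(z − 65)/(2·65), giving z² − 65z − 65·19·18 ≤ 0 and hence z ≤ (1/2)[65 + √(4225 + 4·22230)] = (1/2)[65 + √93145] ≈ (1/2)(65 + 305.1967) = 185.0983.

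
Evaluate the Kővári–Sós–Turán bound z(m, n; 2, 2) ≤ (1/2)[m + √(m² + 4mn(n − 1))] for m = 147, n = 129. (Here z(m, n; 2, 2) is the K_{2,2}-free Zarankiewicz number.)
z(147, 129; 2, 2) ≤ (1/2)[147 + √(147² + 4·147·129·128)] = (1/2)[147 + √9730665] = 1633.2007

Kővári–Sós–Turán: let r_1, ..., r_147 be the row sums and z = Σ r_i the total number of 1s. Each pair of columns can share at most one row with both entries 1 (else a 2×2 all-ones block appears), so Σ_i C(r_i, 2) ≤ C(129, 2) = 8256. By convexity Σ_i C(r_i, 2) ≥ 147·C(z/147, 2) = z(z − 147)/(2·147), giving z² − 147z − 147·129·128 ≤ 0 and hence z ≤ (1/2)[147 + √(21609 + 4·2427264)] = (1/2)[147 + √9730665] ≈ (1/2)(147 + 3119.4014) = 1633.2007.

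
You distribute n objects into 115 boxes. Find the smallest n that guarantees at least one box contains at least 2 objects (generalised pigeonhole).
n = (2 − 1)·115 + 1 = 116

By the generalised pigeonhole principle, to guarantee some box contains ≥ r objects we need more than (r − 1) · k objects total. Threshold: n = (r − 1) · k + 1. With r = 2 and k = 115: n = 1 · 115 + 1 = 115 + 1 = 116. For n = 115 = 1 · 115, we can put exactly 1 objects in every box, avoiding 2 in any single one — so 116 is tight.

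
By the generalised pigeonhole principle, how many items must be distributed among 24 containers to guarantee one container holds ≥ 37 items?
n = (37 − 1)·24 + 1 = 865

By the generalised pigeonhole principle, to guarantee some box contains ≥ r objects we need more than (r − 1) · k objects total. Threshold: n = (r − 1) · k + 1. With r = 37 and k = 24: n = 36 · 24 + 1 = 864 + 1 = 865. For n = 864 = 36 · 24, we can put exactly 36 objects in every box, avoiding 37 in any single one — so 865 is tight.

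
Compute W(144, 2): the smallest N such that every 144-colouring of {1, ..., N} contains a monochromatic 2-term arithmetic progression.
W(144, 2) = 144 + 1 = 145

A 2-term AP is any pair of integers, so a monochromatic 2-AP exists iff some colour is used at least twice. With 144 colours, the colouring i ↦ i on {1, ..., 144} uses each colour once, avoiding any monochromatic pair, so W(144, 2) > 144. For {1, ..., 145}, pigeonhole forces two integers of the same colour, which form a monochromatic 2-AP. Hence W(144, 2) = 145.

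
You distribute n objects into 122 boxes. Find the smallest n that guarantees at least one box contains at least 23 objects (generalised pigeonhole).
n = (23 − 1)·122 + 1 = 2685

By the generalised pigeonhole principle, to guarantee some box contains ≥ r objects we need more than (r − 1) · k objects total. Threshold: n = (r − 1) · k + 1. With r = 23 and k = 122: n = 22 · 122 + 1 = 2684 + 1 = 2685. For n = 2684 = 22 · 122, we can put exactly 22 objects in every box, avoiding 23 in any single one — so 2685 is tight.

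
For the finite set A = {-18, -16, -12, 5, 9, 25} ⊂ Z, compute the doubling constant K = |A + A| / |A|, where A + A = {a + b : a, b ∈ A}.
K = |A + A| / |A| = 20/6 = 10/3

Enumerate A + A = {a + b : a, b ∈ A}. With |A| = 6, there are |A|^2 = 36 ordered sum pairs; collecting distinct values, A + A = {-36, -34, -32, -30, -28, -24, -13, -11, -9, -7, -3, 7, 9, 10, 13, 14, 18, 30, 34, 50}, so |A + A| = 20. Thus K = 20/6 = 10/3. For comparison, the minimum possible |A + A| over all 6-element sets is 2·6 − 1 = 11 (so min K = 11/6), attained only by arithmetic progressions.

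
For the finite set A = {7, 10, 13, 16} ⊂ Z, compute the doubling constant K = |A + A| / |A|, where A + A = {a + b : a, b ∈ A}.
K = |A + A| / |A| = 7/4

Enumerate A + A = {a + b : a, b ∈ A}. With |A| = 4, there are |A|^2 = 16 ordered sum pairs; collecting distinct values, A + A = {14, 17, 20, 23, 26, 29, 32}, so |A + A| = 7. Thus K = 7/4. Here |A + A| = 2|A| − 1 = 7, the minimum possible — so K = 7/4 is minimal, which holds iff A is an arithmetic progression.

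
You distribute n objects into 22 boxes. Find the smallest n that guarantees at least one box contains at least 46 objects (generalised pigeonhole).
n = (46 − 1)·22 + 1 = 991

By the generalised pigeonhole principle, to guarantee some box contains ≥ r objects we need more than (r − 1) · k objects total. Threshold: n = (r − 1) · k + 1. With r = 46 and k = 22: n = 45 · 22 + 1 = 990 + 1 = 991. For n = 990 = 45 · 22, we can put exactly 45 objects in every box, avoiding 46 in any single one — so 991 is tight.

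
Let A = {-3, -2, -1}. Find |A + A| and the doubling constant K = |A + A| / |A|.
K = |A + A| / |A| = 5/3

Enumerate A + A = {a + b : a, b ∈ A}. With |A| = 3, there are |A|^2 = 9 ordered sum pairs; collecting distinct values, A + A = {-6, -5, -4, -3, -2}, so |A + A| = 5. Thus K = 5/3. Here |A + A| = 2|A| − 1 = 5, the minimum possible — so K = 5/3 is minimal, which holds iff A is an arithmetic progression.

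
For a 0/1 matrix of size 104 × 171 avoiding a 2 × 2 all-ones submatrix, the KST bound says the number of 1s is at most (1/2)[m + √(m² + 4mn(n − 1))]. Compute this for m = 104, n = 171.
z(104, 171; 2, 2) ≤ (1/2)[104 + √(104² + 4·104·171·170)] = (1/2)[104 + √12103936] = 1791.5356

Kővári–Sós–Turán: let r_1, ..., r_104 be the row sums and z = Σ r_i the total number of 1s. Each pair of columns can share at most one row with both entries 1 (else a 2×2 all-ones block appears), so Σ_i C(r_i, 2) ≤ C(171, 2) = 14535. By convexity Σ_i C(r_i, 2) ≥ 104·C(z/104, 2) = z(z − 104)/(2·104), giving z² − 104z − 104·171·170 ≤ 0 and hence z ≤ (1/2)[104 + √(10816 + 4·3023280)] = (1/2)[104 + √12103936] ≈ (1/2)(104 + 3479.0711) = 1791.5356.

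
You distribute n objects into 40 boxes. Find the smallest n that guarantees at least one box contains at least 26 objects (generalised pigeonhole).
n = (26 − 1)·40 + 1 = 1001

By the generalised pigeonhole principle, to guarantee some box contains ≥ r objects we need more than (r − 1) · k objects total. Threshold: n = (r − 1) · k + 1. With r = 26 and k = 40: n = 25 · 40 + 1 = 1000 + 1 = 1001. For n = 1000 = 25 · 40, we can put exactly 25 objects in every box, avoiding 26 in any single one — so 1001 is tight.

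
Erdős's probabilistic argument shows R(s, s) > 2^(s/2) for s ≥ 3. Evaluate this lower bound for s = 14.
2^(14/2) = 128; so R(14, 14) > 128

Colour each edge of K_n uniformly at random with red/blue. The expected number of monochromatic K_14 is C(n, 14) · 2 · 2^(−C(14,2)). If C(n, 14) · 2^(1 − C(14,2)) < 1, then with positive probability no monochromatic K_14 exists, so R(14, 14) > n. The standard estimate C(n, 14) ≤ n^14/14! shows this inequality holds whenever n ≤ 2^(14/2) (since 14! · 2^(C(14,2) − 1) > 2^(14^2/2) ≥ n^14). Hence R(14, 14) > 2^(14/2) = 128.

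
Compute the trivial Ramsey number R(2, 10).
R(2, 10) = 10

R(2, k) = k for all k ≥ 2: in a 2-colouring of K_k, either some edge is red (a red K_2) or all edges are blue (a blue K_k). And K_{9} coloured all-blue has no blue K_10, so R(2, 10) > 9. Hence R(2, 10) = 10.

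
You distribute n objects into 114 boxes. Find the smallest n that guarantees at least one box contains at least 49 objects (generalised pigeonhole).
n = (49 − 1)·114 + 1 = 5473

By the generalised pigeonhole principle, to guarantee some box contains ≥ r objects we need more than (r − 1) · k objects total. Threshold: n = (r − 1) · k + 1. With r = 49 and k = 114: n = 48 · 114 + 1 = 5472 + 1 = 5473. For n = 5472 = 48 · 114, we can put exactly 48 objects in every box, avoiding 49 in any single one — so 5473 is tight.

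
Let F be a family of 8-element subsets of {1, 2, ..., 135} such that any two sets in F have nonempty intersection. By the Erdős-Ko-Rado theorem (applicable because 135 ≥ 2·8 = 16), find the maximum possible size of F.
max |F| = C(134, 7) = 131254487936

The Erdős-Ko-Rado theorem states: for n ≥ 2k, an intersecting family of k-subsets of an n-element set has size at most C(n − 1, k − 1), with equality for 'star' families {A ⊆ [n] : |A| = k, i ∈ A} (fix an element i). For n = 135, k = 8: C(134, 7) = 131254487936.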